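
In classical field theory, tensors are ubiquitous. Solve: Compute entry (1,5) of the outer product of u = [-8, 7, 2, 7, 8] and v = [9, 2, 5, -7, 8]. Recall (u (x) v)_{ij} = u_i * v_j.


The outer product entry T_{ij} = u_i * v_j.
We need i=1, j=5.
u_1 = -8, v_5 = 8
T_{1,5} = -8 * 8 = -64

-64


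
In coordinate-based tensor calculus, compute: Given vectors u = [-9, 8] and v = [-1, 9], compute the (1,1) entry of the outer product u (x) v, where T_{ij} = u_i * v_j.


The outer product entry T_{ij} = u_i * v_j.
We need i=1, j=1.
u_1 = -9, v_1 = -1
T_{1,1} = -9 * -1 = 9

9


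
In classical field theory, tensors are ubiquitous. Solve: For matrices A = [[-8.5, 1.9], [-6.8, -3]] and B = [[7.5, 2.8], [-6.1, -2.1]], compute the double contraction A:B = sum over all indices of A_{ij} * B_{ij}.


A:B = sum over all i,j of A_{ij} * B_{ij}.
Row 1: -8.5*7.5=-63.75, 1.9*2.8=5.32 => row sum = -58.43
Row 2: -6.8*-6.1=41.48, -3*-2.1=6.3 => row sum = 47.78
Total = -58.43 + 47.78 = -10.65

-10.65


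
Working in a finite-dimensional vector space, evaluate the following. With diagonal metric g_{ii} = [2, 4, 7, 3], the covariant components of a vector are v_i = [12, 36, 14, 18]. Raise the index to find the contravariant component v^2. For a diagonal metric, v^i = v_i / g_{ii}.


To raise an index with a diagonal metric: v^i = v_i / g_{ii}.
For index 2: v_2 = 36, g_{22} = 4
v^2 = 36 / 4 = 9

9


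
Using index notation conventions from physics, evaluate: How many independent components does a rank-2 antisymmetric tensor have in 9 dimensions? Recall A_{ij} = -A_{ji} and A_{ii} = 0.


An antisymmetric rank-2 tensor satisfies A_{ij} = -A_{ji}, so diagonal entries are zero.
The independent components are the upper-triangular entries: C(n, 2) = n(n-1)/2.
n = 9
C(9, 2) = 9 * 8 / 2 = 72 / 2 = 36

36


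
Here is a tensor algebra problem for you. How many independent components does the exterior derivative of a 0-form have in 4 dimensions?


The exterior derivative of a p-form is a (p+1)-form.
Its number of independent components is C(n, p+1).
n = 4, p+1 = 1
C(4, 1) = 4

4


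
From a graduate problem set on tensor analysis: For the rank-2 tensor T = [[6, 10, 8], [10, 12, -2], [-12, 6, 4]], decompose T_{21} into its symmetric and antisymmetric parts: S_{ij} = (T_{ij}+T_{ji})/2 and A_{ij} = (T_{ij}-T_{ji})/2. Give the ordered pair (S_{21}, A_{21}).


T_{21} = 10
T_{12} = 10
S_{21} = (10 + 10)/2 = 20/2 = 10
A_{21} = (10 - 10)/2 = 0/2 = 0
Check: S + A = 10 + 0 = 10 = T_{21}.

(10, 0)


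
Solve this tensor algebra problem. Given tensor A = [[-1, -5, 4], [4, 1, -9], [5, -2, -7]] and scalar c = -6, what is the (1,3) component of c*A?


Scalar multiplication: (cA)_{ij} = c * A_{ij}.
c = -6
A_{13} = 4
(cA)_{13} = -6 * 4 = -24

-24


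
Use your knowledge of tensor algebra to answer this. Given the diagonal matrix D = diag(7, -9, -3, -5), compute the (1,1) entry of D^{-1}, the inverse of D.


For a diagonal matrix, the inverse has entries (D^{-1})_{ii} = 1/d_{ii}.
The diagonal entries are: d_{11} = 7, d_{22} = -9, d_{33} = -3, d_{44} = -5
We need (D^{-1})_{11} = 1/d_{11} = 1/7 = 1/7

1/7


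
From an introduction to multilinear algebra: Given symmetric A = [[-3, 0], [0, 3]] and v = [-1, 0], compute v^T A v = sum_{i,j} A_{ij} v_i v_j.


First compute Av:
(Av)_1 = -3*-1 + 0*0 = 3
(Av)_2 = 0*-1 + 3*0 = 0
Av = [3, 0]
Then v^T (Av) = -1*3 + 0*0
= -3 + 0 = -3

-3


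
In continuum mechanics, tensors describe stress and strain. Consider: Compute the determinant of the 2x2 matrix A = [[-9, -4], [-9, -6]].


For a 2x2 matrix [[a, b], [c, d]], det = a*d - b*c.
a = -9, b = -4, c = -9, d = -6
a*d = -9 * -6 = 54
b*c = -4 * -9 = 36
det = 54 - 36 = 18

18


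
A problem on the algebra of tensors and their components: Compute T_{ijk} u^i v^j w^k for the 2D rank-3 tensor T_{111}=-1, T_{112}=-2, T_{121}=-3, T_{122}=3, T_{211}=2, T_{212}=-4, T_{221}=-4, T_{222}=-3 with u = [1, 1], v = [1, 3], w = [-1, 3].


S = sum over i,j,k of T_{ijk} u_i v_j w_k. Expanding all 8 terms:
T_{111}*u_1*v_1*w_1 = -1*1*1*-1 = 1  (running total: 1)
T_{112}*u_1*v_1*w_2 = -2*1*1*3 = -6  (running total: -5)
T_{121}*u_1*v_2*w_1 = -3*1*3*-1 = 9  (running total: 4)
T_{122}*u_1*v_2*w_2 = 3*1*3*3 = 27  (running total: 31)
T_{211}*u_2*v_1*w_1 = 2*1*1*-1 = -2  (running total: 29)
T_{212}*u_2*v_1*w_2 = -4*1*1*3 = -12  (running total: 17)
T_{221}*u_2*v_2*w_1 = -4*1*3*-1 = 12  (running total: 29)
T_{222}*u_2*v_2*w_2 = -3*1*3*3 = -27  (running total: 2)
S = 2

2


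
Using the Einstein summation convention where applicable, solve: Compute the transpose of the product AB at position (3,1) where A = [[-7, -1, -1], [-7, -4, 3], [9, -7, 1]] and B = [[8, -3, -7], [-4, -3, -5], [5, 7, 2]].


(AB)^T_{ij} = (AB)_{ji} = sum_k A_{jk} B_{ki}.
For i=3, j=1 we need (AB)_{13}:
A_{11} * B_{13} = -7 * -7 = 49
A_{12} * B_{23} = -1 * -5 = 5
A_{13} * B_{33} = -1 * 2 = -2
Sum = 49 + 5 + -2 = 52

52


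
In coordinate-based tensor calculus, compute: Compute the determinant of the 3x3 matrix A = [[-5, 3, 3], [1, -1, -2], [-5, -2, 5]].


Expanding along the first row, det(A) = a11*M_11 - a12*M_12 + a13*M_13, where M_1j is the (1,j) minor.
Minor M_11 = -1*5 - -2*-2 = -9
Minor M_12 = 1*5 - -2*-5 = -5
Minor M_13 = 1*-2 - -1*-5 = -7
det = -5*(-9) - 3*(-5) + 3*(-7)
    = 45 - -15 + -21
    = 39

39


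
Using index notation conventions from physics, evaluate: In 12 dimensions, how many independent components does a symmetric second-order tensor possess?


A symmetric rank-2 tensor in d dimensions has d(d+1)/2 independent components.
d = 12
d(d+1)/2 = 12 * 13 / 2 = 156 / 2 = 78

78


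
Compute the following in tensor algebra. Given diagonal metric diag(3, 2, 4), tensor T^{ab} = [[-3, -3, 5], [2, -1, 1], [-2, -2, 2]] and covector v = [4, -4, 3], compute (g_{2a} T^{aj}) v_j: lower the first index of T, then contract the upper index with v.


Step 1: lower the first index. For a diagonal metric, g_{ia} T^{aj} = g_{ii} T^{ij} (no sum on i).
g_{22} = 2
S_2{}^1 = 2 * T^{21} = 2 * 2 = 4
S_2{}^2 = 2 * T^{22} = 2 * -1 = -2
S_2{}^3 = 2 * T^{23} = 2 * 1 = 2
Step 2: contract S_2{}^j with v_j.
S_2{}^1 * v_1 = 4 * 4 = 16
S_2{}^2 * v_2 = -2 * -4 = 8
S_2{}^3 * v_3 = 2 * 3 = 6
Result = 16 + 8 + 6 = 30

30


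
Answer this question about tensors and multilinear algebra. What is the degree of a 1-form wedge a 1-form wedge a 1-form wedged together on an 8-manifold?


The degree of a wedge product is the sum of the degrees of the individual forms.
Degrees: 1, 1, 1
Total degree = 1 + 1 + 1 = 3

3


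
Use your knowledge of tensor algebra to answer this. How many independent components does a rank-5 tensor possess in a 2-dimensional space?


The number of components of a rank-r tensor in d dimensions is d^r.
Here d = 2 and r = 5.
2^5 = 32

32


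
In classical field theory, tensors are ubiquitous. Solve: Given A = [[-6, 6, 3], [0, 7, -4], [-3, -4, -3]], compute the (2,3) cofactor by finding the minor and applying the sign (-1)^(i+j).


To find cofactor C_{23}, delete row 2 and column 3.
The resulting 2x2 submatrix is: [[-6, 6], [-3, -4]]
Minor M_{23} = -6*-4 - 6*-3
  = 24 - -18 = 42
Sign = (-1)^(2+3) = (-1)^5 = -1
Cofactor C_{23} = -1 * 42 = -42

-42


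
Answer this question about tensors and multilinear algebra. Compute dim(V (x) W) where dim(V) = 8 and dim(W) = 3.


The dimension of a tensor product is the product of dimensions.
dim(V) = 8, dim(W) = 3
dim(V (x) W) = 8 * 3 = 24

24


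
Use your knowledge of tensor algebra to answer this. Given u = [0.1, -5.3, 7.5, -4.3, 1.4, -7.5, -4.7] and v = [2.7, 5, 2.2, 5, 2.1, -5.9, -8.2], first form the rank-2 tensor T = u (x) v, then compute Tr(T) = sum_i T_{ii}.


The outer product gives T_{ij} = u_i v_j.
The trace (contraction) is Tr(T) = sum_i T_{ii} = sum_i u_i v_i.
Diagonal entries:
T_{11} = u_1 * v_1 = 0.1 * 2.7 = 0.27
T_{22} = u_2 * v_2 = -5.3 * 5 = -26.5
T_{33} = u_3 * v_3 = 7.5 * 2.2 = 16.5
T_{44} = u_4 * v_4 = -4.3 * 5 = -21.5
T_{55} = u_5 * v_5 = 1.4 * 2.1 = 2.94
T_{66} = u_6 * v_6 = -7.5 * -5.9 = 44.25
T_{77} = u_7 * v_7 = -4.7 * -8.2 = 38.54
Tr(T) = 0.27 + -26.5 + 16.5 + -21.5 + 2.94 + 44.25 + 38.54 = 54.5

54.5


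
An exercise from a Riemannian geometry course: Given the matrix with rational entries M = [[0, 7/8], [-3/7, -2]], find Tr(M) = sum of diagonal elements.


The trace is the sum of diagonal entries.
Diagonal: M[1,1] = 0, M[2,2] = -2
Tr(M) = 0 + -2
Computing step by step:
After adding M[1,1]: 0
After adding M[2,2]: -2
Tr(M) = -2

-2


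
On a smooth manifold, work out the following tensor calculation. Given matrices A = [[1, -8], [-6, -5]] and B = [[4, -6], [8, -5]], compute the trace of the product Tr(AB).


Tr(AB) = sum_i (AB)_{ii} where (AB)_{ii} = sum_k A_{ik} B_{ki}.
(AB)_{11} = 1*4 + -8*8 = -60
(AB)_{22} = -6*-6 + -5*-5 = 61
Tr(AB) = -60 + 61 = 1

1


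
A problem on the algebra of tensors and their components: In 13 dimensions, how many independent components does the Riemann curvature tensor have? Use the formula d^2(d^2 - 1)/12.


The Riemann tensor in d dimensions has d^2(d^2 - 1)/12 independent components.
d = 13, so d^2 = 169
d^2 - 1 = 168
d^2(d^2 - 1) = 169 * 168 = 28392
Divide by 12: 28392 / 12 = 2366

2366


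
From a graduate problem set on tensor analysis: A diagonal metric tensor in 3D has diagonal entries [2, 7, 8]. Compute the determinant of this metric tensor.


For a diagonal metric, the determinant is the product of diagonal entries.
Diagonal entries: 2, 7, 8
det(g) = 2 * 7 * 8 = 112

112


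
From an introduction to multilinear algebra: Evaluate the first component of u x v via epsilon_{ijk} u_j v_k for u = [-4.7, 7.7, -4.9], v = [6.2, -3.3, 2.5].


(u x v)_1 = sum_{j,k} epsilon_{1jk} u_j v_k. Only permutations of (1,2,3) contribute; the two non-zero terms are:
eps_{123} u_2 v_3 = 1 * 7.7 * 2.5 = 19.25
eps_{132} u_3 v_2 = -1 * -4.9 * -3.3 = -16.17
(u x v)_1 = 3.08

3.08


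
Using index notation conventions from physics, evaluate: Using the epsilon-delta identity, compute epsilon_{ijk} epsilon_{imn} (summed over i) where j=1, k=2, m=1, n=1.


Using the identity: epsilon_{ijk} epsilon_{imn} = delta_{jm} delta_{kn} - delta_{jn} delta_{km}.
delta_{11} = 1
delta_{21} = 0
delta_{11} = 1
delta_{21} = 0
Result = 1 * 0 - 1 * 0 = 0 - 0 = 0

0


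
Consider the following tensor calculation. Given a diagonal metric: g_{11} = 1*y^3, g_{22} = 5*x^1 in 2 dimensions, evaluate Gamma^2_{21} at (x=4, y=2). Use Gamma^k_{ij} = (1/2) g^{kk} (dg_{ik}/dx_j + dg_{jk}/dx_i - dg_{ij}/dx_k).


For a diagonal metric, Gamma^k_{ij} = (1/2) g^{kk} (dg_{ik}/dx_j + dg_{jk}/dx_i - dg_{ij}/dx_k).
The metric is diagonal, so g_{ab} = 0 for a != b.
At the given point: g_{11} = 8, g_{22} = 20
g^{22} = 1/20
dg_{22}/dx_1 = dg_{22}/dx_1 = 5
dg_{12}/dx_2 = 0 (off-diagonal)
dg_{21}/dx_2 = 0 (off-diagonal)
Numerator = 5 + 0 - 0 = 5
Gamma^2_{21} = 5 / (2 * 20) = 1/8

1/8


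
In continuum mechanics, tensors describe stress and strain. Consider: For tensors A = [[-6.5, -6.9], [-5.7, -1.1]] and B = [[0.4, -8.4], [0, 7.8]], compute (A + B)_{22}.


Tensor addition is component-wise: (A + B)_{ij} = A_{ij} + B_{ij}.
A_{22} = -1.1
B_{22} = 7.8
(A + B)_{22} = -1.1 + 7.8 = 6.7

6.7


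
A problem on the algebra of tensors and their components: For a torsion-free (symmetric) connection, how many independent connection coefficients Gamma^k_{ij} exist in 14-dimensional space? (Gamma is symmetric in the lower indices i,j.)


Christoffel symbols Gamma^k_{ij} are symmetric in i,j, so there are d * d(d+1)/2 independent symbols.
d = 14
d(d+1)/2 = 14 * 15 / 2 = 105
Total = 14 * 105 = 1470

1470


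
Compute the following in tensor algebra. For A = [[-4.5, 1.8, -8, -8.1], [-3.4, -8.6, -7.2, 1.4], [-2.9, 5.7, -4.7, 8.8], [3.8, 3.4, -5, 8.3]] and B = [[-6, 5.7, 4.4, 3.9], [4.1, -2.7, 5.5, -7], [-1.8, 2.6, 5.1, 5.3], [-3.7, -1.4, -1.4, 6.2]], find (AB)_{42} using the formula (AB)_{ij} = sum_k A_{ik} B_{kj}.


(AB)_{ij} = sum_k A_{ik} B_{kj}.
For i=4, j=2:
A_{41} * B_{12} = 3.8 * 5.7 = 21.66
A_{42} * B_{22} = 3.4 * -2.7 = -9.18
A_{43} * B_{32} = -5 * 2.6 = -13
A_{44} * B_{42} = 8.3 * -1.4 = -11.62
Sum = 21.66 + -9.18 + -13 + -11.62 = -12.14

-12.14


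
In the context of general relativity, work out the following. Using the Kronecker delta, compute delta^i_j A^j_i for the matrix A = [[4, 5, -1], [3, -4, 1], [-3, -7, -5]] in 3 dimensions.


The contraction (trace) of a rank-2 tensor is the sum of its diagonal elements.
Diagonal entries: A[1,1] = 4, A[2,2] = -4, A[3,3] = -5
Tr(A) = 4 + -4 + -5 = -5

-5


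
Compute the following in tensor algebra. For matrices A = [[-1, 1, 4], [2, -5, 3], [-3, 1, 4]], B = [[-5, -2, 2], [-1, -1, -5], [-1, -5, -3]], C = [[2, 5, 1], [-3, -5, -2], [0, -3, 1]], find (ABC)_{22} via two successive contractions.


(ABC)_{22} = sum_m (AB)_{2m} C_{m2}. First compute row 2 of AB.
(AB)_{21} = 2*-5 + -5*-1 + 3*-1 = -8
(AB)_{22} = 2*-2 + -5*-1 + 3*-5 = -14
(AB)_{23} = 2*2 + -5*-5 + 3*-3 = 20
Now contract with column 2 of C:
(AB)_{21} * C_{12} = -8 * 5 = -40
(AB)_{22} * C_{22} = -14 * -5 = 70
(AB)_{23} * C_{32} = 20 * -3 = -60
(ABC)_{22} = -40 + 70 + -60 = -30

-30


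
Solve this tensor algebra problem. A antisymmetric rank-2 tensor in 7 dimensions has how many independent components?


A antisymmetric rank-2 tensor in d dimensions has d(d-1)/2 independent components.
d = 7
d(d-1)/2 = 7 * 6 / 2 = 42 / 2 = 21

21


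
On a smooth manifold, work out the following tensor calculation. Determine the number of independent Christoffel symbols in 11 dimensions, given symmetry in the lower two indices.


Christoffel symbols Gamma^k_{ij} are symmetric in i,j, so there are d * d(d+1)/2 independent symbols.
d = 11
d(d+1)/2 = 11 * 12 / 2 = 66
Total = 11 * 66 = 726

726


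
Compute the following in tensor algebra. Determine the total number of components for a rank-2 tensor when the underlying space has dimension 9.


The number of components of a rank-r tensor in d dimensions is d^r.
Here d = 9 and r = 2.
9^2 = 81

81


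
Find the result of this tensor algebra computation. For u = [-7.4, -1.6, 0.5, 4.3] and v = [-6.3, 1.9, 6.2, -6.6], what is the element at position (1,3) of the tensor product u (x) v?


The outer product entry T_{ij} = u_i * v_j.
We need i=1, j=3.
u_1 = -7.4, v_3 = 6.2
T_{1,3} = -7.4 * 6.2 = -45.88

-45.88


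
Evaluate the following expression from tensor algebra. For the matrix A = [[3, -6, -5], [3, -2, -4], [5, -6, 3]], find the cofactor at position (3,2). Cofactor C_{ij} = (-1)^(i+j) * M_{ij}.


To find cofactor C_{32}, delete row 3 and column 2.
The resulting 2x2 submatrix is: [[3, -5], [3, -4]]
Minor M_{32} = 3*-4 - -5*3
  = -12 - -15 = 3
Sign = (-1)^(3+2) = (-1)^5 = -1
Cofactor C_{32} = -1 * 3 = -3

-3


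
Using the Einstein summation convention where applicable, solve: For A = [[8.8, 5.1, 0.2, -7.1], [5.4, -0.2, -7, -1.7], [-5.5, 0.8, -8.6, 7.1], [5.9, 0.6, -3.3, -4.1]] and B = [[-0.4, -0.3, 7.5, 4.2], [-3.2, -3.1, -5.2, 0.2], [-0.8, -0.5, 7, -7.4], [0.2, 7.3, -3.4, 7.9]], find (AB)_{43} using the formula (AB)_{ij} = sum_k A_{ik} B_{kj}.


(AB)_{ij} = sum_k A_{ik} B_{kj}.
For i=4, j=3:
A_{41} * B_{13} = 5.9 * 7.5 = 44.25
A_{42} * B_{23} = 0.6 * -5.2 = -3.12
A_{43} * B_{33} = -3.3 * 7 = -23.1
A_{44} * B_{43} = -4.1 * -3.4 = 13.94
Sum = 44.25 + -3.12 + -23.1 + 13.94 = 31.97

31.97


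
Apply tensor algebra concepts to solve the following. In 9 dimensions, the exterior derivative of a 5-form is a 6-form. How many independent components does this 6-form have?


The exterior derivative of a p-form is a (p+1)-form.
Its number of independent components is C(n, p+1).
n = 9, p+1 = 6
C(9, 6) = 84

84


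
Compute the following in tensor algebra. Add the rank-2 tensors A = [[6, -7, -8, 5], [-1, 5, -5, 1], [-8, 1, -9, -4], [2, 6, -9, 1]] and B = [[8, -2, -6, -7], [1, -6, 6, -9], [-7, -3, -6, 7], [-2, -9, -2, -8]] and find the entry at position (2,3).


Tensor addition is component-wise: (A + B)_{ij} = A_{ij} + B_{ij}.
A_{23} = -5
B_{23} = 6
(A + B)_{23} = -5 + 6 = 1

1


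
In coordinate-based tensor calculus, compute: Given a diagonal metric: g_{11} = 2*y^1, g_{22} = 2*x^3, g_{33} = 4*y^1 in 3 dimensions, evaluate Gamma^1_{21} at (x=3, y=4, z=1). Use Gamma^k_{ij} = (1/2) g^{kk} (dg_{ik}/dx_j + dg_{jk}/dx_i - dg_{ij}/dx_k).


For a diagonal metric, Gamma^k_{ij} = (1/2) g^{kk} (dg_{ik}/dx_j + dg_{jk}/dx_i - dg_{ij}/dx_k).
The metric is diagonal, so g_{ab} = 0 for a != b.
At the given point: g_{11} = 8, g_{22} = 54, g_{33} = 16
g^{11} = 1/8
dg_{21}/dx_1 = 0 (off-diagonal)
dg_{11}/dx_2 = dg_{11}/dx_2 = 2
dg_{21}/dx_1 = 0 (off-diagonal)
Numerator = 0 + 2 - 0 = 2
Gamma^1_{21} = 2 / (2 * 8) = 1/8

1/8


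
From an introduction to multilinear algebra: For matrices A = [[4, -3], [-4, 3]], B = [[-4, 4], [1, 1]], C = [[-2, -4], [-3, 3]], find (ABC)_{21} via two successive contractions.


(ABC)_{21} = sum_m (AB)_{2m} C_{m1}. First compute row 2 of AB.
(AB)_{21} = -4*-4 + 3*1 = 19
(AB)_{22} = -4*4 + 3*1 = -13
Now contract with column 1 of C:
(AB)_{21} * C_{11} = 19 * -2 = -38
(AB)_{22} * C_{21} = -13 * -3 = 39
(ABC)_{21} = -38 + 39 = 1

1


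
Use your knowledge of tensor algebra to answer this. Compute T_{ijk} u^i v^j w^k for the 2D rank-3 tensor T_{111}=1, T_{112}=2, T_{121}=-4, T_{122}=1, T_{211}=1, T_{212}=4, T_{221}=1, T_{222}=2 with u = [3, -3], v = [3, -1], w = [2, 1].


S = sum over i,j,k of T_{ijk} u_i v_j w_k. Expanding all 8 terms:
T_{111}*u_1*v_1*w_1 = 1*3*3*2 = 18  (running total: 18)
T_{112}*u_1*v_1*w_2 = 2*3*3*1 = 18  (running total: 36)
T_{121}*u_1*v_2*w_1 = -4*3*-1*2 = 24  (running total: 60)
T_{122}*u_1*v_2*w_2 = 1*3*-1*1 = -3  (running total: 57)
T_{211}*u_2*v_1*w_1 = 1*-3*3*2 = -18  (running total: 39)
T_{212}*u_2*v_1*w_2 = 4*-3*3*1 = -36  (running total: 3)
T_{221}*u_2*v_2*w_1 = 1*-3*-1*2 = 6  (running total: 9)
T_{222}*u_2*v_2*w_2 = 2*-3*-1*1 = 6  (running total: 15)
S = 15

15


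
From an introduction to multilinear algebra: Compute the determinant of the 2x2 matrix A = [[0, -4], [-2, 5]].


For a 2x2 matrix [[a, b], [c, d]], det = a*d - b*c.
a = 0, b = -4, c = -2, d = 5
a*d = 0 * 5 = 0
b*c = -4 * -2 = 8
det = 0 - 8 = -8

-8


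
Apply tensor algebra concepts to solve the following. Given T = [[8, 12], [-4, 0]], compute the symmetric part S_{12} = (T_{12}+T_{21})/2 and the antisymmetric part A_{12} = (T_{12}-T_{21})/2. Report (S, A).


T_{12} = 12
T_{21} = -4
S_{12} = (12 + -4)/2 = 8/2 = 4
A_{12} = (12 - -4)/2 = 16/2 = 8
Check: S + A = 4 + 8 = 12 = T_{12}.

(4, 8)


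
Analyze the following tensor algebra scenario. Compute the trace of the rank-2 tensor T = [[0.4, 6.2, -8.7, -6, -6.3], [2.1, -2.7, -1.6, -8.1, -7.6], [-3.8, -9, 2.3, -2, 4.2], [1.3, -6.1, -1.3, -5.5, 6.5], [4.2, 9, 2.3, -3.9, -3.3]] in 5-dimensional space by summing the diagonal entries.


The contraction (trace) of a rank-2 tensor is the sum of its diagonal elements.
Diagonal entries: A[1,1] = 0.4, A[2,2] = -2.7, A[3,3] = 2.3, A[4,4] = -5.5, A[5,5] = -3.3
Tr(A) = 0.4 + -2.7 + 2.3 + -5.5 + -3.3 = -8.8

-8.8


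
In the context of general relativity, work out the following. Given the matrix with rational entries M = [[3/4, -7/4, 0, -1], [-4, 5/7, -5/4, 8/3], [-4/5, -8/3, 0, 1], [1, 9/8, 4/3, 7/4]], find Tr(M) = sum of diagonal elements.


The trace is the sum of diagonal entries.
Diagonal: M[1,1] = 3/4, M[2,2] = 5/7, M[3,3] = 0, M[4,4] = 7/4
Tr(M) = 3/4 + 5/7 + 0 + 7/4
Computing step by step:
After adding M[1,1]: 3/4
After adding M[2,2]: 41/28
After adding M[3,3]: 41/28
After adding M[4,4]: 45/14
Tr(M) = 45/14

45/14


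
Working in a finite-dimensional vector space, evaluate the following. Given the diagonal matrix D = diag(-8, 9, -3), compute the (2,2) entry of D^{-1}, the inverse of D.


For a diagonal matrix, the inverse has entries (D^{-1})_{ii} = 1/d_{ii}.
The diagonal entries are: d_{11} = -8, d_{22} = 9, d_{33} = -3
We need (D^{-1})_{22} = 1/d_{22} = 1/9 = 1/9

1/9


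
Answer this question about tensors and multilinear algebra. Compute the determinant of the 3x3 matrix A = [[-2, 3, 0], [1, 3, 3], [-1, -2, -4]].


Expanding along the first row, det(A) = a11*M_11 - a12*M_12 + a13*M_13, where M_1j is the (1,j) minor.
Minor M_11 = 3*-4 - 3*-2 = -6
Minor M_12 = 1*-4 - 3*-1 = -1
Minor M_13 = 1*-2 - 3*-1 = 1
det = -2*(-6) - 3*(-1) + 0*(1)
    = 12 - -3 + 0
    = 15

15


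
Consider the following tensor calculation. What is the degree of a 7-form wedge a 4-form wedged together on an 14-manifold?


The degree of a wedge product is the sum of the degrees of the individual forms.
Degrees: 7, 4
Total degree = 7 + 4 = 11

11


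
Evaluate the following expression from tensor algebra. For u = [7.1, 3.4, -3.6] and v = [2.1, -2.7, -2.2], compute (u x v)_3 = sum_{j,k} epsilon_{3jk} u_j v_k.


(u x v)_3 = sum_{j,k} epsilon_{3jk} u_j v_k. Only permutations of (1,2,3) contribute; the two non-zero terms are:
eps_{312} u_1 v_2 = 1 * 7.1 * -2.7 = -19.17
eps_{321} u_2 v_1 = -1 * 3.4 * 2.1 = -7.14
(u x v)_3 = -26.31

-26.31


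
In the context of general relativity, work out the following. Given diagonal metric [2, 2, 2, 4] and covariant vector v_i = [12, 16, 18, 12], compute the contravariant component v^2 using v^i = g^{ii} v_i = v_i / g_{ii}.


To raise an index with a diagonal metric: v^i = v_i / g_{ii}.
For index 2: v_2 = 16, g_{22} = 2
v^2 = 16 / 2 = 8

8


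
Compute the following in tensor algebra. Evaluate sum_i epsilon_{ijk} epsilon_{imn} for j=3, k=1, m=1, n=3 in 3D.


Using the identity: epsilon_{ijk} epsilon_{imn} = delta_{jm} delta_{kn} - delta_{jn} delta_{km}.
delta_{31} = 0
delta_{13} = 0
delta_{33} = 1
delta_{11} = 1
Result = 0 * 0 - 1 * 1 = 0 - 1 = -1

-1


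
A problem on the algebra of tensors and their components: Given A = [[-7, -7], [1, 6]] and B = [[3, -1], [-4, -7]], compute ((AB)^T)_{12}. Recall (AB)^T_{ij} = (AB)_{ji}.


(AB)^T_{ij} = (AB)_{ji} = sum_k A_{jk} B_{ki}.
For i=1, j=2 we need (AB)_{21}:
A_{21} * B_{11} = 1 * 3 = 3
A_{22} * B_{21} = 6 * -4 = -24
Sum = 3 + -24 = -21

-21


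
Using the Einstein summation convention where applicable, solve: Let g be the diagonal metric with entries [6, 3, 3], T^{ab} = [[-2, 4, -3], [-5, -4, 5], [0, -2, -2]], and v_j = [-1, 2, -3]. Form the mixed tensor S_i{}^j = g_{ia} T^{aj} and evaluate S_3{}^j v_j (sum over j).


Step 1: lower the first index. For a diagonal metric, g_{ia} T^{aj} = g_{ii} T^{ij} (no sum on i).
g_{33} = 3
S_3{}^1 = 3 * T^{31} = 3 * 0 = 0
S_3{}^2 = 3 * T^{32} = 3 * -2 = -6
S_3{}^3 = 3 * T^{33} = 3 * -2 = -6
Step 2: contract S_3{}^j with v_j.
S_3{}^1 * v_1 = 0 * -1 = 0
S_3{}^2 * v_2 = -6 * 2 = -12
S_3{}^3 * v_3 = -6 * -3 = 18
Result = 0 + -12 + 18 = 6

6


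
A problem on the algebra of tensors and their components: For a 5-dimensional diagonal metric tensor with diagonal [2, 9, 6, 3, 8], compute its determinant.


For a diagonal metric, the determinant is the product of diagonal entries.
Diagonal entries: 2, 9, 6, 3, 8
det(g) = 2 * 9 * 6 * 3 * 8 = 2592

2592


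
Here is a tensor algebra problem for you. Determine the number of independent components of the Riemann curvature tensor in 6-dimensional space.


The Riemann tensor in d dimensions has d^2(d^2 - 1)/12 independent components.
d = 6, so d^2 = 36
d^2 - 1 = 35
d^2(d^2 - 1) = 36 * 35 = 1260
Divide by 12: 1260 / 12 = 105

105


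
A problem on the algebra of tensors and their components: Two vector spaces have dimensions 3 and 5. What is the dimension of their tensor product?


The dimension of a tensor product is the product of dimensions.
dim(V) = 3, dim(W) = 5
dim(V (x) W) = 3 * 5 = 15

15


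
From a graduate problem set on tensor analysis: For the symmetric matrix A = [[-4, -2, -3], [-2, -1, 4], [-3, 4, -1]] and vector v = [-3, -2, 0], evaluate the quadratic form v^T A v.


First compute Av:
(Av)_1 = -4*-3 + -2*-2 + -3*0 = 16
(Av)_2 = -2*-3 + -1*-2 + 4*0 = 8
(Av)_3 = -3*-3 + 4*-2 + -1*0 = 1
Av = [16, 8, 1]
Then v^T (Av) = -3*16 + -2*8 + 0*1
= -48 + -16 + 0 = -64

-64


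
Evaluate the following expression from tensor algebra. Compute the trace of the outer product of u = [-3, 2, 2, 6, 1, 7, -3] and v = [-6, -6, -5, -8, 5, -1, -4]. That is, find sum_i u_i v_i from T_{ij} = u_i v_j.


The outer product gives T_{ij} = u_i v_j.
The trace (contraction) is Tr(T) = sum_i T_{ii} = sum_i u_i v_i.
Diagonal entries:
T_{11} = u_1 * v_1 = -3 * -6 = 18
T_{22} = u_2 * v_2 = 2 * -6 = -12
T_{33} = u_3 * v_3 = 2 * -5 = -10
T_{44} = u_4 * v_4 = 6 * -8 = -48
T_{55} = u_5 * v_5 = 1 * 5 = 5
T_{66} = u_6 * v_6 = 7 * -1 = -7
T_{77} = u_7 * v_7 = -3 * -4 = 12
Tr(T) = 18 + -12 + -10 + -48 + 5 + -7 + 12 = -42

-42


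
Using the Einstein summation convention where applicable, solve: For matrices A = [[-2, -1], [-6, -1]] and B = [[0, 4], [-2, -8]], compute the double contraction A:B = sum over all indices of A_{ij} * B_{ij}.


A:B = sum over all i,j of A_{ij} * B_{ij}.
Row 1: -2*0=0, -1*4=-4 => row sum = -4
Row 2: -6*-2=12, -1*-8=8 => row sum = 20
Total = -4 + 20 = 16

16


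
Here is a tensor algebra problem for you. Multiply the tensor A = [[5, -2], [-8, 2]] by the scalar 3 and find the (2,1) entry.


Scalar multiplication: (cA)_{ij} = c * A_{ij}.
c = 3
A_{21} = -8
(cA)_{21} = 3 * -8 = -24

-24


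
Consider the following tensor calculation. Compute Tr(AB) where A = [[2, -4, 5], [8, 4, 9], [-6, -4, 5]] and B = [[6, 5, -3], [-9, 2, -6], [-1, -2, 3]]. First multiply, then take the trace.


Tr(AB) = sum_i (AB)_{ii} where (AB)_{ii} = sum_k A_{ik} B_{ki}.
(AB)_{11} = 2*6 + -4*-9 + 5*-1 = 43
(AB)_{22} = 8*5 + 4*2 + 9*-2 = 30
(AB)_{33} = -6*-3 + -4*-6 + 5*3 = 57
Tr(AB) = 43 + 30 + 57 = 130

130


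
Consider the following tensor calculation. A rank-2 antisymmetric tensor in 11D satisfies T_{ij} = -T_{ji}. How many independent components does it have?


An antisymmetric rank-2 tensor satisfies A_{ij} = -A_{ji}, so diagonal entries are zero.
The independent components are the upper-triangular entries: C(n, 2) = n(n-1)/2.
n = 11
C(11, 2) = 11 * 10 / 2 = 110 / 2 = 55

55


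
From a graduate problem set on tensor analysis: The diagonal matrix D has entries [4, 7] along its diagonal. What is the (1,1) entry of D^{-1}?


For a diagonal matrix, the inverse has entries (D^{-1})_{ii} = 1/d_{ii}.
The diagonal entries are: d_{11} = 4, d_{22} = 7
We need (D^{-1})_{11} = 1/d_{11} = 1/4 = 1/4

1/4


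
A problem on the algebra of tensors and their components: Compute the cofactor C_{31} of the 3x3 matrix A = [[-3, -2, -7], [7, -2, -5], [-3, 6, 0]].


To find cofactor C_{31}, delete row 3 and column 1.
The resulting 2x2 submatrix is: [[-2, -7], [-2, -5]]
Minor M_{31} = -2*-5 - -7*-2
  = 10 - 14 = -4
Sign = (-1)^(3+1) = (-1)^4 = 1
Cofactor C_{31} = 1 * -4 = -4

-4


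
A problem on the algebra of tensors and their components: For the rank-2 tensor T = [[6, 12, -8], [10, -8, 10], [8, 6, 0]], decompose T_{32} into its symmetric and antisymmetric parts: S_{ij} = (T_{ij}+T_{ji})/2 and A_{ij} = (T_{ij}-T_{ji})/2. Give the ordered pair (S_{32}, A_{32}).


T_{32} = 6
T_{23} = 10
S_{32} = (6 + 10)/2 = 16/2 = 8
A_{32} = (6 - 10)/2 = -4/2 = -2
Check: S + A = 8 + -2 = 6 = T_{32}.

(8, -2)


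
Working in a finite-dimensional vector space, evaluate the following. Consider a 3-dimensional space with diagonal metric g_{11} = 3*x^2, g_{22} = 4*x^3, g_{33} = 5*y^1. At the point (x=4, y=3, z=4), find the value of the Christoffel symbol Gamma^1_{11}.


For a diagonal metric, Gamma^k_{ij} = (1/2) g^{kk} (dg_{ik}/dx_j + dg_{jk}/dx_i - dg_{ij}/dx_k).
The metric is diagonal, so g_{ab} = 0 for a != b.
At the given point: g_{11} = 48, g_{22} = 256, g_{33} = 15
g^{11} = 1/48
dg_{11}/dx_1 = dg_{11}/dx_1 = 24
dg_{11}/dx_1 = dg_{11}/dx_1 = 24
dg_{11}/dx_1 = dg_{11}/dx_1 = 24
Numerator = 24 + 24 - 24 = 24
Gamma^1_{11} = 24 / (2 * 48) = 1/4

1/4


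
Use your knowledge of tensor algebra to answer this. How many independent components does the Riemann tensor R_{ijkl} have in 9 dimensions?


The Riemann tensor in d dimensions has d^2(d^2 - 1)/12 independent components.
d = 9, so d^2 = 81
d^2 - 1 = 80
d^2(d^2 - 1) = 81 * 80 = 6480
Divide by 12: 6480 / 12 = 540

540


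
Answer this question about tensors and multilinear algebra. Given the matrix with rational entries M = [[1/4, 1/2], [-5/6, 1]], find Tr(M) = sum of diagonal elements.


The trace is the sum of diagonal entries.
Diagonal: M[1,1] = 1/4, M[2,2] = 1
Tr(M) = 1/4 + 1
Computing step by step:
After adding M[1,1]: 1/4
After adding M[2,2]: 5/4
Tr(M) = 5/4

5/4


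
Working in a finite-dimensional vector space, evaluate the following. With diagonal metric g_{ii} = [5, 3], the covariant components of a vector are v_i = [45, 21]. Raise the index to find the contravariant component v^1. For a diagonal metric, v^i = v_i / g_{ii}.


To raise an index with a diagonal metric: v^i = v_i / g_{ii}.
For index 1: v_1 = 45, g_{11} = 5
v^1 = 45 / 5 = 9

9


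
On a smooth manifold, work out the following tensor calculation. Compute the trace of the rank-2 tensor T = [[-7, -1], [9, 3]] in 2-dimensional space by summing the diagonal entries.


The contraction (trace) of a rank-2 tensor is the sum of its diagonal elements.
Diagonal entries: A[1,1] = -7, A[2,2] = 3
Tr(A) = -7 + 3 = -4

-4


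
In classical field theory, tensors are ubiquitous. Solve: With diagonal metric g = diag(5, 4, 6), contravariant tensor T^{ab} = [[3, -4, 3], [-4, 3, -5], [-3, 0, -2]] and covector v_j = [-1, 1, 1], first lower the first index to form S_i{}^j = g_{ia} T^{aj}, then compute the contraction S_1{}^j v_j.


Step 1: lower the first index. For a diagonal metric, g_{ia} T^{aj} = g_{ii} T^{ij} (no sum on i).
g_{11} = 5
S_1{}^1 = 5 * T^{11} = 5 * 3 = 15
S_1{}^2 = 5 * T^{12} = 5 * -4 = -20
S_1{}^3 = 5 * T^{13} = 5 * 3 = 15
Step 2: contract S_1{}^j with v_j.
S_1{}^1 * v_1 = 15 * -1 = -15
S_1{}^2 * v_2 = -20 * 1 = -20
S_1{}^3 * v_3 = 15 * 1 = 15
Result = -15 + -20 + 15 = -20

-20


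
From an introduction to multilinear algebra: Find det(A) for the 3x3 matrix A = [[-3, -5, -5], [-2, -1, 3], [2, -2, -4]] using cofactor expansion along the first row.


Expanding along the first row, det(A) = a11*M_11 - a12*M_12 + a13*M_13, where M_1j is the (1,j) minor.
Minor M_11 = -1*-4 - 3*-2 = 10
Minor M_12 = -2*-4 - 3*2 = 2
Minor M_13 = -2*-2 - -1*2 = 6
det = -3*(10) - -5*(2) + -5*(6)
    = -30 - -10 + -30
    = -50

-50


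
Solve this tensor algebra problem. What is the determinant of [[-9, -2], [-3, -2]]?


For a 2x2 matrix [[a, b], [c, d]], det = a*d - b*c.
a = -9, b = -2, c = -3, d = -2
a*d = -9 * -2 = 18
b*c = -2 * -3 = 6
det = 18 - 6 = 12

12


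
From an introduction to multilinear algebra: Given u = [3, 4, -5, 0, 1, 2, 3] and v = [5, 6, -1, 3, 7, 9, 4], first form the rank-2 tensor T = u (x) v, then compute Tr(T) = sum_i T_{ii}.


The outer product gives T_{ij} = u_i v_j.
The trace (contraction) is Tr(T) = sum_i T_{ii} = sum_i u_i v_i.
Diagonal entries:
T_{11} = u_1 * v_1 = 3 * 5 = 15
T_{22} = u_2 * v_2 = 4 * 6 = 24
T_{33} = u_3 * v_3 = -5 * -1 = 5
T_{44} = u_4 * v_4 = 0 * 3 = 0
T_{55} = u_5 * v_5 = 1 * 7 = 7
T_{66} = u_6 * v_6 = 2 * 9 = 18
T_{77} = u_7 * v_7 = 3 * 4 = 12
Tr(T) = 15 + 24 + 5 + 0 + 7 + 18 + 12 = 81

81


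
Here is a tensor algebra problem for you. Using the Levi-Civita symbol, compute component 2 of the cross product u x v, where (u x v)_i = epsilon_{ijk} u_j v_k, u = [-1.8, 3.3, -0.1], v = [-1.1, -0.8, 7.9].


(u x v)_2 = sum_{j,k} epsilon_{2jk} u_j v_k. Only permutations of (1,2,3) contribute; the two non-zero terms are:
eps_{213} u_1 v_3 = -1 * -1.8 * 7.9 = 14.22
eps_{231} u_3 v_1 = 1 * -0.1 * -1.1 = 0.11
(u x v)_2 = 14.33

14.33


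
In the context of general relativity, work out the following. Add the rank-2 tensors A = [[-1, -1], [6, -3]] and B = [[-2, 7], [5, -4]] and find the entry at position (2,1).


Tensor addition is component-wise: (A + B)_{ij} = A_{ij} + B_{ij}.
A_{21} = 6
B_{21} = 5
(A + B)_{21} = 6 + 5 = 11

11


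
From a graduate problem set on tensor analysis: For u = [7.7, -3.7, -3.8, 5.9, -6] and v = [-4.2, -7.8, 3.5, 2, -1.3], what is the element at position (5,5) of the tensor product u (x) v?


The outer product entry T_{ij} = u_i * v_j.
We need i=5, j=5.
u_5 = -6, v_5 = -1.3
T_{5,5} = -6 * -1.3 = 7.8

7.8


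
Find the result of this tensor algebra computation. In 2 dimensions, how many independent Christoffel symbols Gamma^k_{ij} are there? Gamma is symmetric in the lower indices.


Christoffel symbols Gamma^k_{ij} are symmetric in i,j, so there are d * d(d+1)/2 independent symbols.
d = 2
d(d+1)/2 = 2 * 3 / 2 = 3
Total = 2 * 3 = 6

6


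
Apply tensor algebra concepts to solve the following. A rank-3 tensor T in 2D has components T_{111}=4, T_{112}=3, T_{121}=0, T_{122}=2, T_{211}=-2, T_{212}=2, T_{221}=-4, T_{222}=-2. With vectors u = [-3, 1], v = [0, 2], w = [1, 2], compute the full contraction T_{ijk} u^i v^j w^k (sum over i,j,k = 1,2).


S = sum over i,j,k of T_{ijk} u_i v_j w_k. Expanding all 8 terms:
T_{111}*u_1*v_1*w_1 = 4*-3*0*1 = 0  (running total: 0)
T_{112}*u_1*v_1*w_2 = 3*-3*0*2 = 0  (running total: 0)
T_{121}*u_1*v_2*w_1 = 0*-3*2*1 = 0  (running total: 0)
T_{122}*u_1*v_2*w_2 = 2*-3*2*2 = -24  (running total: -24)
T_{211}*u_2*v_1*w_1 = -2*1*0*1 = 0  (running total: -24)
T_{212}*u_2*v_1*w_2 = 2*1*0*2 = 0  (running total: -24)
T_{221}*u_2*v_2*w_1 = -4*1*2*1 = -8  (running total: -32)
T_{222}*u_2*v_2*w_2 = -2*1*2*2 = -8  (running total: -40)
S = -40

-40


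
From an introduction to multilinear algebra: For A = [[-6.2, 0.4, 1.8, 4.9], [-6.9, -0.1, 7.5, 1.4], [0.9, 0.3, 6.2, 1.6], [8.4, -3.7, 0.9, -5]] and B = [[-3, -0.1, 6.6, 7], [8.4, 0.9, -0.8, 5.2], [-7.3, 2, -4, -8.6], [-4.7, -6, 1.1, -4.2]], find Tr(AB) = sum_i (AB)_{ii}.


Tr(AB) = sum_i (AB)_{ii} where (AB)_{ii} = sum_k A_{ik} B_{ki}.
(AB)_{11} = -6.2*-3 + 0.4*8.4 + 1.8*-7.3 + 4.9*-4.7 = -14.21
(AB)_{22} = -6.9*-0.1 + -0.1*0.9 + 7.5*2 + 1.4*-6 = 7.2
(AB)_{33} = 0.9*6.6 + 0.3*-0.8 + 6.2*-4 + 1.6*1.1 = -17.34
(AB)_{44} = 8.4*7 + -3.7*5.2 + 0.9*-8.6 + -5*-4.2 = 52.82
Tr(AB) = -14.21 + 7.2 + -17.34 + 52.82 = 28.47

28.47


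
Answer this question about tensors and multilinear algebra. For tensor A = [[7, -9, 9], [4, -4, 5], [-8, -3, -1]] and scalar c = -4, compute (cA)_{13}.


Scalar multiplication: (cA)_{ij} = c * A_{ij}.
c = -4
A_{13} = 9
(cA)_{13} = -4 * 9 = -36

-36


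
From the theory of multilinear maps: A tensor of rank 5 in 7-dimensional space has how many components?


The number of components of a rank-r tensor in d dimensions is d^r.
Here d = 7 and r = 5.
7^5 = 16807

16807


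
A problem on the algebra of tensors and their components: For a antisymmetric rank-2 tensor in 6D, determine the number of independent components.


A antisymmetric rank-2 tensor in d dimensions has d(d-1)/2 independent components.
d = 6
d(d-1)/2 = 6 * 5 / 2 = 30 / 2 = 15

15


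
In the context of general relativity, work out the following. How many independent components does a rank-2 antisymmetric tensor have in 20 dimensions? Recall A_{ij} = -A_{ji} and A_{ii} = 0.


An antisymmetric rank-2 tensor satisfies A_{ij} = -A_{ji}, so diagonal entries are zero.
The independent components are the upper-triangular entries: C(n, 2) = n(n-1)/2.
n = 20
C(20, 2) = 20 * 19 / 2 = 380 / 2 = 190

190


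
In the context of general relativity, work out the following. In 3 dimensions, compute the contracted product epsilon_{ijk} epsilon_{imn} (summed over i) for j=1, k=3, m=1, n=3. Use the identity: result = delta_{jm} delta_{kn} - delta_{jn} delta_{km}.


Using the identity: epsilon_{ijk} epsilon_{imn} = delta_{jm} delta_{kn} - delta_{jn} delta_{km}.
delta_{11} = 1
delta_{33} = 1
delta_{13} = 0
delta_{31} = 0
Result = 1 * 1 - 0 * 0 = 1 - 0 = 1

1


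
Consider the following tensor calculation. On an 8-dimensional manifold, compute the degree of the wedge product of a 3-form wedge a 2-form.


The degree of a wedge product is the sum of the degrees of the individual forms.
Degrees: 3, 2
Total degree = 3 + 2 = 5

5


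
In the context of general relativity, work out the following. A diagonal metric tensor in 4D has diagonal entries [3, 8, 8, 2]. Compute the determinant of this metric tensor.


For a diagonal metric, the determinant is the product of diagonal entries.
Diagonal entries: 3, 8, 8, 2
det(g) = 3 * 8 * 8 * 2 = 384

384


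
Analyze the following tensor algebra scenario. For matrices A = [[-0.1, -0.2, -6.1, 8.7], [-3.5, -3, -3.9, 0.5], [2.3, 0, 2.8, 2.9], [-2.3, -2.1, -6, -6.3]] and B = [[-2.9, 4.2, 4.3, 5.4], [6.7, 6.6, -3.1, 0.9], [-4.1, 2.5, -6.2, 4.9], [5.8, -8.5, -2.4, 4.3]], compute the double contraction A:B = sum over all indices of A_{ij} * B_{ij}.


A:B = sum over all i,j of A_{ij} * B_{ij}.
Row 1: -0.1*-2.9=0.29, -0.2*4.2=-0.84, -6.1*4.3=-26.23, 8.7*5.4=46.98 => row sum = 20.2
Row 2: -3.5*6.7=-23.45, -3*6.6=-19.8, -3.9*-3.1=12.09, 0.5*0.9=0.45 => row sum = -30.71
Row 3: 2.3*-4.1=-9.43, 0*2.5=0, 2.8*-6.2=-17.36, 2.9*4.9=14.21 => row sum = -12.58
Row 4: -2.3*5.8=-13.34, -2.1*-8.5=17.85, -6*-2.4=14.4, -6.3*4.3=-27.09 => row sum = -8.18
Total = 20.2 + -30.71 + -12.58 + -8.18 = -31.27

-31.27


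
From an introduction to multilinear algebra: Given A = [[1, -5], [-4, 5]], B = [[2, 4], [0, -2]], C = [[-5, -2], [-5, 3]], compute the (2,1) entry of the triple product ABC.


(ABC)_{21} = sum_m (AB)_{2m} C_{m1}. First compute row 2 of AB.
(AB)_{21} = -4*2 + 5*0 = -8
(AB)_{22} = -4*4 + 5*-2 = -26
Now contract with column 1 of C:
(AB)_{21} * C_{11} = -8 * -5 = 40
(AB)_{22} * C_{21} = -26 * -5 = 130
(ABC)_{21} = 40 + 130 = 170

170


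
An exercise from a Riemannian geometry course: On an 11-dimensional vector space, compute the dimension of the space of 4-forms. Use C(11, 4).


The dimension of the space of p-forms on an n-dimensional space is C(n, p).
n = 11, p = 4
C(11, 4) = 11! / (4! * 7!) = 330

330


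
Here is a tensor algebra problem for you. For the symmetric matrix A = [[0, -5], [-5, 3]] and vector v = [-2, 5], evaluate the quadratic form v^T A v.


First compute Av:
(Av)_1 = 0*-2 + -5*5 = -25
(Av)_2 = -5*-2 + 3*5 = 25
Av = [-25, 25]
Then v^T (Av) = -2*-25 + 5*25
= 50 + 125 = 175

175


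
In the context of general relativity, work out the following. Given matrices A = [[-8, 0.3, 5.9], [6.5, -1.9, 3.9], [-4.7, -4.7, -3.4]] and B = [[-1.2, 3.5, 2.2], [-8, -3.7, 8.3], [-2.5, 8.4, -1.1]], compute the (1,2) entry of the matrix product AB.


(AB)_{ij} = sum_k A_{ik} B_{kj}.
For i=1, j=2:
A_{11} * B_{12} = -8 * 3.5 = -28
A_{12} * B_{22} = 0.3 * -3.7 = -1.11
A_{13} * B_{32} = 5.9 * 8.4 = 49.56
Sum = -28 + -1.11 + 49.56 = 20.45

20.45


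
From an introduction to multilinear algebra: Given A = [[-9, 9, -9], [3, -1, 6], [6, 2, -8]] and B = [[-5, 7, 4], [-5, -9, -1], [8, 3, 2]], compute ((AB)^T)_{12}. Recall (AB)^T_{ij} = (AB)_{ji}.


(AB)^T_{ij} = (AB)_{ji} = sum_k A_{jk} B_{ki}.
For i=1, j=2 we need (AB)_{21}:
A_{21} * B_{11} = 3 * -5 = -15
A_{22} * B_{21} = -1 * -5 = 5
A_{23} * B_{31} = 6 * 8 = 48
Sum = -15 + 5 + 48 = 38

38


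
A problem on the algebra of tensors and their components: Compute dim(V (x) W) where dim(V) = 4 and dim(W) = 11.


The dimension of a tensor product is the product of dimensions.
dim(V) = 4, dim(W) = 11
dim(V (x) W) = 4 * 11 = 44

44


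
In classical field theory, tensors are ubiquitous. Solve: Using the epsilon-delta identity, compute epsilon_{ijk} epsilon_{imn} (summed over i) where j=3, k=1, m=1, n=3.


Using the identity: epsilon_{ijk} epsilon_{imn} = delta_{jm} delta_{kn} - delta_{jn} delta_{km}.
delta_{31} = 0
delta_{13} = 0
delta_{33} = 1
delta_{11} = 1
Result = 0 * 0 - 1 * 1 = 0 - 1 = -1

-1


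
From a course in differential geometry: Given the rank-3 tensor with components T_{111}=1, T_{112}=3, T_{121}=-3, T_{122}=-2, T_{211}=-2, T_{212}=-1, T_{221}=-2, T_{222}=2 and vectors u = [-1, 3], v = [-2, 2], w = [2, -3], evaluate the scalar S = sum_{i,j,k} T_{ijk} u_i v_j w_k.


S = sum over i,j,k of T_{ijk} u_i v_j w_k. Expanding all 8 terms:
T_{111}*u_1*v_1*w_1 = 1*-1*-2*2 = 4  (running total: 4)
T_{112}*u_1*v_1*w_2 = 3*-1*-2*-3 = -18  (running total: -14)
T_{121}*u_1*v_2*w_1 = -3*-1*2*2 = 12  (running total: -2)
T_{122}*u_1*v_2*w_2 = -2*-1*2*-3 = -12  (running total: -14)
T_{211}*u_2*v_1*w_1 = -2*3*-2*2 = 24  (running total: 10)
T_{212}*u_2*v_1*w_2 = -1*3*-2*-3 = -18  (running total: -8)
T_{221}*u_2*v_2*w_1 = -2*3*2*2 = -24  (running total: -32)
T_{222}*u_2*v_2*w_2 = 2*3*2*-3 = -36  (running total: -68)
S = -68

-68
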